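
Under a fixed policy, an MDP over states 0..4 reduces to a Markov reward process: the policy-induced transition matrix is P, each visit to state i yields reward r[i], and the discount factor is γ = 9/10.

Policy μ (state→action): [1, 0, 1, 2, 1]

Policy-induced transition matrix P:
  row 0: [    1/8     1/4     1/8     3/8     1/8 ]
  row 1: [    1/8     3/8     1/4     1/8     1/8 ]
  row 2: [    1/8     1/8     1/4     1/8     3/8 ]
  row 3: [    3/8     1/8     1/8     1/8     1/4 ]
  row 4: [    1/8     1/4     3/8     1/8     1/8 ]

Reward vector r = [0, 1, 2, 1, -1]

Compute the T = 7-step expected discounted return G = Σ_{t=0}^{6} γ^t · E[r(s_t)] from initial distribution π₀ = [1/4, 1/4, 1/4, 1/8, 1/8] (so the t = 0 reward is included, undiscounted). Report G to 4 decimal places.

G = 3.5226

t=0: π = [0.2500, 0.2500, 0.2500, 0.1250, 0.1250], E[r] = 0.7500, γ^t·E[r] = 0.750000, running G = 0.750000
t=1: π = [0.1563, 0.2344, 0.2188, 0.1875, 0.2031], E[r] = 0.6563, γ^t·E[r] = 0.590625, running G = 1.340625
t=2: π = [0.1719, 0.2285, 0.2324, 0.1641, 0.2031], E[r] = 0.6543, γ^t·E[r] = 0.529980, running G = 1.870605
t=3: π = [0.1660, 0.2290, 0.2334, 0.1680, 0.2036], E[r] = 0.6602, γ^t·E[r] = 0.481254, running G = 2.351859
t=4: π = [0.1670, 0.2285, 0.2337, 0.1665, 0.2043], E[r] = 0.6580, γ^t·E[r] = 0.431727, running G = 2.783586
t=5: π = [0.1666, 0.2285, 0.2339, 0.1667, 0.2042], E[r] = 0.6588, γ^t·E[r] = 0.388987, running G = 3.172573
t=6: π = [0.1667, 0.2285, 0.2339, 0.1667, 0.2043], E[r] = 0.6586, γ^t·E[r] = 0.349984, running G = 3.522557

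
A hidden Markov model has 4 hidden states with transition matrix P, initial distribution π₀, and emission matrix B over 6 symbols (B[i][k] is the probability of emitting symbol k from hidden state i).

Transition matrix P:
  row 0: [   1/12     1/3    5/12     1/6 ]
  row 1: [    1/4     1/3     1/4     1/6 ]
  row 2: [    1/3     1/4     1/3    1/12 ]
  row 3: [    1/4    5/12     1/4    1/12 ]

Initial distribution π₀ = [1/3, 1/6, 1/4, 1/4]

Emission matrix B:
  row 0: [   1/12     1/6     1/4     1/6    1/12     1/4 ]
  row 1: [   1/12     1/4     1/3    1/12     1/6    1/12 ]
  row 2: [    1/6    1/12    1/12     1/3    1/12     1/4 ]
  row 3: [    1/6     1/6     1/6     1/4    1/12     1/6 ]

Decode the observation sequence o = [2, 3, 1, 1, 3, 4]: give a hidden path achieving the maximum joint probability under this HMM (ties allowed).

t=0: δ = [8.333e-02, 5.556e-02, 2.083e-02, 4.167e-02]  (obs o_0=2)
t=1: δ = [2.315e-03, 2.315e-03, 1.157e-02, 3.472e-03]  ψ = [1, 0, 0, 0]  (obs o_1=3)
t=2: δ = [6.430e-04, 7.234e-04, 3.215e-04, 1.608e-04]  ψ = [2, 2, 2, 2]  (obs o_2=1)
t=3: δ = [3.014e-05, 6.028e-05, 2.233e-05, 2.009e-05]  ψ = [1, 1, 0, 1]  (obs o_3=1)
t=4: δ = [2.512e-06, 1.674e-06, 5.023e-06, 2.512e-06]  ψ = [1, 1, 1, 1]  (obs o_4=3)
t=5: δ = [1.395e-07, 2.093e-07, 1.395e-07, 3.489e-08]  ψ = [2, 2, 2, 0]  (obs o_5=4)
backtrack: best end state = 1; path = [0, 2, 1, 1, 2, 1]

path = [0, 2, 1, 1, 2, 1]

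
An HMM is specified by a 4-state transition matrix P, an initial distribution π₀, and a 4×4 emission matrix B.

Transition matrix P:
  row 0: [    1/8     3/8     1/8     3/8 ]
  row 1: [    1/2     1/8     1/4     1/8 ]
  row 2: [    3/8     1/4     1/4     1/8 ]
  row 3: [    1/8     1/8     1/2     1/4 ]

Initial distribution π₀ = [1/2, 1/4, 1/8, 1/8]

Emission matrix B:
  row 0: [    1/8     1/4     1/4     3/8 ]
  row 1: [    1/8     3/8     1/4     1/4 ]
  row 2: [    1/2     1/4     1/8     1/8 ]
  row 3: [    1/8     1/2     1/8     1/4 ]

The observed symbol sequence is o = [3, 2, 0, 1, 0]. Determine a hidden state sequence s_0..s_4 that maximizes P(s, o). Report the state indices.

t=0: δ = [1.875e-01, 6.250e-02, 1.562e-02, 3.125e-02]  (obs o_0=3)
t=1: δ = [7.812e-03, 1.758e-02, 2.930e-03, 8.789e-03]  ψ = [1, 0, 0, 0]  (obs o_1=2)
t=2: δ = [1.099e-03, 3.662e-04, 2.197e-03, 3.662e-04]  ψ = [1, 0, 1, 0]  (obs o_2=0)
t=3: δ = [2.060e-04, 2.060e-04, 1.373e-04, 2.060e-04]  ψ = [2, 2, 2, 0]  (obs o_3=1)
t=4: δ = [1.287e-05, 9.656e-06, 5.150e-05, 9.656e-06]  ψ = [1, 0, 3, 0]  (obs o_4=0)
backtrack: best end state = 2; path = [0, 1, 0, 3, 2]

path = [0, 1, 0, 3, 2]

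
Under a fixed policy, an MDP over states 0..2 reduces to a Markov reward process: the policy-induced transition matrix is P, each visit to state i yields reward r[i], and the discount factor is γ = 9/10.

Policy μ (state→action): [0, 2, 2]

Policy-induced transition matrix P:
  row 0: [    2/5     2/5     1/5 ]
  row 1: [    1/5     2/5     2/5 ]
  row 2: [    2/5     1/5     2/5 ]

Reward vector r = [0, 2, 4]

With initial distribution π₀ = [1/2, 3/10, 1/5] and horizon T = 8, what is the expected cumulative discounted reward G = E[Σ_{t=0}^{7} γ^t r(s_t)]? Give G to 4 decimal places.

G = 10.7290

t=0: π = [0.5000, 0.3000, 0.2000], E[r] = 1.4000, γ^t·E[r] = 1.400000, running G = 1.400000
t=1: π = [0.3400, 0.3600, 0.3000], E[r] = 1.9200, γ^t·E[r] = 1.728000, running G = 3.128000
t=2: π = [0.3280, 0.3400, 0.3320], E[r] = 2.0080, γ^t·E[r] = 1.626480, running G = 4.754480
t=3: π = [0.3320, 0.3336, 0.3344], E[r] = 2.0048, γ^t·E[r] = 1.461499, running G = 6.215979
t=4: π = [0.3333, 0.3331, 0.3336], E[r] = 2.0006, γ^t·E[r] = 1.312620, running G = 7.528599
t=5: π = [0.3334, 0.3333, 0.3333], E[r] = 1.9999, γ^t·E[r] = 1.180942, running G = 8.709541
t=6: π = [0.3333, 0.3333, 0.3333], E[r] = 2.0000, γ^t·E[r] = 1.062862, running G = 9.772403
t=7: π = [0.3333, 0.3333, 0.3333], E[r] = 2.0000, γ^t·E[r] = 0.956591, running G = 10.728994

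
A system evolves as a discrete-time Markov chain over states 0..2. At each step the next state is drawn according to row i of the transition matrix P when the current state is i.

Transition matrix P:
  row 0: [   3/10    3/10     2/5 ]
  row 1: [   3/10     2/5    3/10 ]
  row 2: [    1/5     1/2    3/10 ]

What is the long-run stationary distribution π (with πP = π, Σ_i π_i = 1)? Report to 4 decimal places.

π = [0.2673, 0.4059, 0.3267]

Balance equations π_j = Σ_i π_i·P[i][j]:
  π_0 = 3/10·π_0 + 3/10·π_1 + 1/5·π_2
  π_1 = 3/10·π_0 + 2/5·π_1 + 1/2·π_2
  normalize: π_0 + π_1 + π_2 = 1
Solving the linear system gives exactly π = [27/101, 41/101, 33/101].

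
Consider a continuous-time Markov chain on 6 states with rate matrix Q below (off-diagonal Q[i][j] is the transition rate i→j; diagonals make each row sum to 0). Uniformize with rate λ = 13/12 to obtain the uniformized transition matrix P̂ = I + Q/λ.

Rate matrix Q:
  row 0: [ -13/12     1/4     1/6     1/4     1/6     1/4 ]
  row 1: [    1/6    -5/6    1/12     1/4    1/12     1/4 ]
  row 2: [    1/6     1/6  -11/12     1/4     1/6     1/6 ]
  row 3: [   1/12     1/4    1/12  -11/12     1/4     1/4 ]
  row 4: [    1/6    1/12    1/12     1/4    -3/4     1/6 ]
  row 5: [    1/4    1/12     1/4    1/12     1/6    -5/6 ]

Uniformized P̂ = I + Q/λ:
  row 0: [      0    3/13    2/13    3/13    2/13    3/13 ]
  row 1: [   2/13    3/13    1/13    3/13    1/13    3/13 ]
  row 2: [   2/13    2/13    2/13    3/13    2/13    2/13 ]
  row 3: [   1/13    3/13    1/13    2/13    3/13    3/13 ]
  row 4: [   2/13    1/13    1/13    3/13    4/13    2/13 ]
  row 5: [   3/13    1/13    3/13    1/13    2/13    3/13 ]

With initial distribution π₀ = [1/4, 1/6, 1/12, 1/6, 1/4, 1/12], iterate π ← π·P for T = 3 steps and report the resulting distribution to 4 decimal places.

t=0: π = [0.2500, 0.1667, 0.0833, 0.1667, 0.2500, 0.0833]
t=1: π = [0.1090, 0.1731, 0.1154, 0.2051, 0.1923, 0.2051]
t=2: π = [0.1371, 0.1607, 0.1257, 0.1834, 0.1859, 0.2071]
t=3: π = [0.1346, 0.1606, 0.1290, 0.1848, 0.1842, 0.2068]

π = [0.1346, 0.1606, 0.1290, 0.1848, 0.1842, 0.2068]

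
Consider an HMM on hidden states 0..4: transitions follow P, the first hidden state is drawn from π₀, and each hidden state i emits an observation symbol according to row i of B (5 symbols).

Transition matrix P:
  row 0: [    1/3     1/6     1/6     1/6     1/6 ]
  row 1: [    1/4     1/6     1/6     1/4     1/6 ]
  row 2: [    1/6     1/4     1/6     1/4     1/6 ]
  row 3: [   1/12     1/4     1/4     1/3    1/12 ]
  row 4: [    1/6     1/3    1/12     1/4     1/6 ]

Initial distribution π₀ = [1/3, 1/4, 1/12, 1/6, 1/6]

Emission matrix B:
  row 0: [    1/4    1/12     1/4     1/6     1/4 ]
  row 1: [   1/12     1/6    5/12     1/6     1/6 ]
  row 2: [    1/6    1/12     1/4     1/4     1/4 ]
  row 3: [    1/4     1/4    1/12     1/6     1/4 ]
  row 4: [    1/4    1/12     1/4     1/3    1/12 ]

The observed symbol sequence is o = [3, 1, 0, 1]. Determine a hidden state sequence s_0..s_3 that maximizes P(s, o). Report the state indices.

t=0: δ = [5.556e-02, 4.167e-02, 2.083e-02, 2.778e-02, 5.556e-02]  (obs o_0=3)
t=1: δ = [1.543e-03, 3.086e-03, 7.716e-04, 3.472e-03, 7.716e-04]  ψ = [0, 4, 0, 4, 0]  (obs o_1=1)
t=2: δ = [1.929e-04, 7.234e-05, 1.447e-04, 2.894e-04, 1.286e-04]  ψ = [1, 3, 3, 3, 1]  (obs o_2=0)
t=3: δ = [5.358e-06, 1.206e-05, 6.028e-06, 2.411e-05, 2.679e-06]  ψ = [0, 3, 3, 3, 0]  (obs o_3=1)
backtrack: best end state = 3; path = [4, 3, 3, 3]

path = [4, 3, 3, 3]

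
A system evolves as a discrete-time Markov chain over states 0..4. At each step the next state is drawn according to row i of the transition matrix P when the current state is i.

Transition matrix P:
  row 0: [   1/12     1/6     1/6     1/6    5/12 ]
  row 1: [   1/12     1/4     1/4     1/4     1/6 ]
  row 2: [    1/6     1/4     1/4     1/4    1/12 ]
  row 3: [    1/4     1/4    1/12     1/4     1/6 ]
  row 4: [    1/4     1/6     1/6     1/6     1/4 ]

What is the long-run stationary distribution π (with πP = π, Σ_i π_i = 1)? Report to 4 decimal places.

π = [0.1701, 0.2182, 0.1818, 0.2182, 0.2117]

Balance equations π_j = Σ_i π_i·P[i][j]:
  π_0 = 1/12·π_0 + 1/12·π_1 + 1/6·π_2 + 1/4·π_3 + 1/4·π_4
  π_1 = 1/6·π_0 + 1/4·π_1 + 1/4·π_2 + 1/4·π_3 + 1/6·π_4
  π_2 = 1/6·π_0 + 1/4·π_1 + 1/4·π_2 + 1/12·π_3 + 1/6·π_4
  π_3 = 1/6·π_0 + 1/4·π_1 + 1/4·π_2 + 1/4·π_3 + 1/6·π_4
  normalize: π_0 + π_1 + π_2 + π_3 + π_4 = 1
Solving the linear system gives exactly π = [131/770, 12/55, 2/11, 12/55, 163/770].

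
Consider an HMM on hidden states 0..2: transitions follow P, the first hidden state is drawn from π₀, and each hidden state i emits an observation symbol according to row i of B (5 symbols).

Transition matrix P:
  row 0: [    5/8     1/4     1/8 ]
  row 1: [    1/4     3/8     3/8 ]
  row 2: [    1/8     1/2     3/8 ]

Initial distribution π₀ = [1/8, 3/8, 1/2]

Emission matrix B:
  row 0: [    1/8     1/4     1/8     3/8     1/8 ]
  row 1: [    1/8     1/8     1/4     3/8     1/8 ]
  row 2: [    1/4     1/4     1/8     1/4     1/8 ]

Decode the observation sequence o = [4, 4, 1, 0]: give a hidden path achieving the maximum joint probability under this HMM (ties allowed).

t=0: δ = [1.562e-02, 4.688e-02, 6.250e-02]  (obs o_0=4)
t=1: δ = [1.465e-03, 3.906e-03, 2.930e-03]  ψ = [1, 2, 2]  (obs o_1=4)
t=2: δ = [2.441e-04, 1.831e-04, 3.662e-04]  ψ = [1, 1, 1]  (obs o_2=1)
t=3: δ = [1.907e-05, 2.289e-05, 3.433e-05]  ψ = [0, 2, 2]  (obs o_3=0)
backtrack: best end state = 2; path = [2, 1, 2, 2]

path = [2, 1, 2, 2]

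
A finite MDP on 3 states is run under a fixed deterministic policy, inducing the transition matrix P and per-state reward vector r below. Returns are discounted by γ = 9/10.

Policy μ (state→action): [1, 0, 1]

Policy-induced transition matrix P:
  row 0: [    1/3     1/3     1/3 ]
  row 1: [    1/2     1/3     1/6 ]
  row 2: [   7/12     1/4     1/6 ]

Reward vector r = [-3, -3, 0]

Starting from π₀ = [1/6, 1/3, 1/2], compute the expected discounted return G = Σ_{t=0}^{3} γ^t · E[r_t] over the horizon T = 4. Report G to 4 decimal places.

t=0: π = [0.1667, 0.3333, 0.5000], E[r] = -1.5000, γ^t·E[r] = -1.500000, running G = -1.500000
t=1: π = [0.5139, 0.2917, 0.1944], E[r] = -2.4167, γ^t·E[r] = -2.175000, running G = -3.675000
t=2: π = [0.4306, 0.3171, 0.2523], E[r] = -2.2431, γ^t·E[r] = -1.816875, running G = -5.491875
t=3: π = [0.4493, 0.3123, 0.2384], E[r] = -2.2847, γ^t·E[r] = -1.665563, running G = -7.157438

G = -7.1574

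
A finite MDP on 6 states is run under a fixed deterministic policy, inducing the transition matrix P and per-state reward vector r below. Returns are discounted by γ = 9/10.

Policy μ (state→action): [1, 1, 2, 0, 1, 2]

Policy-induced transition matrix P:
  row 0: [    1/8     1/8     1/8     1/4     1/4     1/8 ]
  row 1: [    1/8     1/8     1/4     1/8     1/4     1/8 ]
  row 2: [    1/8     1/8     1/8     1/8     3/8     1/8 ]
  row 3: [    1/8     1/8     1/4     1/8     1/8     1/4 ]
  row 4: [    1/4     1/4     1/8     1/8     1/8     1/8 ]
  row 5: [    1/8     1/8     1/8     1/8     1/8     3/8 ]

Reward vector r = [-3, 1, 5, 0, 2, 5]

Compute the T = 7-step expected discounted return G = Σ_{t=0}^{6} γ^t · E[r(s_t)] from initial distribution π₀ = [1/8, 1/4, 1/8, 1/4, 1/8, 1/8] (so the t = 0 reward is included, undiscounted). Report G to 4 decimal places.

t=0: π = [0.1250, 0.2500, 0.1250, 0.2500, 0.1250, 0.1250], E[r] = 1.3750, γ^t·E[r] = 1.375000, running G = 1.375000
t=1: π = [0.1406, 0.1406, 0.1875, 0.1406, 0.2031, 0.1875], E[r] = 2.0000, γ^t·E[r] = 1.800000, running G = 3.175000
t=2: π = [0.1504, 0.1504, 0.1602, 0.1426, 0.2070, 0.1895], E[r] = 1.8613, γ^t·E[r] = 1.507676, running G = 4.682676
t=3: π = [0.1509, 0.1509, 0.1616, 0.1438, 0.2026, 0.1902], E[r] = 1.8625, γ^t·E[r] = 1.357798, running G = 6.040474
t=4: π = [0.1503, 0.1503, 0.1618, 0.1439, 0.2031, 0.1905], E[r] = 1.8674, γ^t·E[r] = 1.225182, running G = 7.265656
t=5: π = [0.1504, 0.1504, 0.1618, 0.1438, 0.2030, 0.1906], E[r] = 1.8672, γ^t·E[r] = 1.102583, running G = 8.368238
t=6: π = [0.1504, 0.1504, 0.1618, 0.1438, 0.2030, 0.1906], E[r] = 1.8673, γ^t·E[r] = 0.992371, running G = 9.360609

G = 9.3606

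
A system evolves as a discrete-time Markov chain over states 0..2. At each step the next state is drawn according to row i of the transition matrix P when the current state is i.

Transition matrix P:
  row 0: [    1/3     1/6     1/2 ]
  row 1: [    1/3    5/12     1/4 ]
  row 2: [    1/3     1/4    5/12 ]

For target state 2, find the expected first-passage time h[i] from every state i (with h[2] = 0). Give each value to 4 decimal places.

h = [2.2500, 3.0000, 0.0000]

First-step conditioning: h[2] = 0; for i ≠ 2, h[i] = 1 + Σ_k P[i][k]·h[k].
  h[0] = 1 + 1/3·h[0] + 1/6·h[1]
  h[1] = 1 + 1/3·h[0] + 5/12·h[1]
Solving the 2×2 linear system over states ≠ 2 gives exactly h = [9/4, 3, 0] (h[2] = 0 is the target).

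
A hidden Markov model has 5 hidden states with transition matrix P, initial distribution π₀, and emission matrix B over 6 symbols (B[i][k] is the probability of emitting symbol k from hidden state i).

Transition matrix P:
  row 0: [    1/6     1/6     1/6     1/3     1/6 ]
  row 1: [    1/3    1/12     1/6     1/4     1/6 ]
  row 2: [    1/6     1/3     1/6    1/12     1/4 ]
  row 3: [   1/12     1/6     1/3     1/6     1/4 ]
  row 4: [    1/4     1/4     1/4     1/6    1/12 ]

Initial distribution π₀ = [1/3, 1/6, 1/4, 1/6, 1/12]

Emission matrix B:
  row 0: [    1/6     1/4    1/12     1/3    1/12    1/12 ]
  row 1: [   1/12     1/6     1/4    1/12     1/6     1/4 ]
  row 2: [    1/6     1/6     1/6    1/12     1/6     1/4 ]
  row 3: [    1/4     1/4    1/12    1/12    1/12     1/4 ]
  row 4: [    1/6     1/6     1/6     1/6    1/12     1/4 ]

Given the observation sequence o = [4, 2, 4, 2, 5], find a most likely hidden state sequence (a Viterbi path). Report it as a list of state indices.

t=0: δ = [2.778e-02, 2.778e-02, 4.167e-02, 1.389e-02, 6.944e-03]  (obs o_0=4)
t=1: δ = [7.716e-04, 3.472e-03, 1.157e-03, 7.716e-04, 1.736e-03]  ψ = [1, 2, 2, 0, 2]  (obs o_1=2)
t=2: δ = [9.645e-05, 7.234e-05, 9.645e-05, 7.234e-05, 4.823e-05]  ψ = [1, 4, 1, 1, 1]  (obs o_2=4)
t=3: δ = [2.009e-06, 8.038e-06, 4.019e-06, 2.679e-06, 4.019e-06]  ψ = [1, 2, 3, 0, 2]  (obs o_3=2)
t=4: δ = [2.233e-07, 3.349e-07, 3.349e-07, 5.023e-07, 3.349e-07]  ψ = [1, 2, 1, 1, 1]  (obs o_4=5)
backtrack: best end state = 3; path = [2, 1, 2, 1, 3]

path = [2, 1, 2, 1, 3]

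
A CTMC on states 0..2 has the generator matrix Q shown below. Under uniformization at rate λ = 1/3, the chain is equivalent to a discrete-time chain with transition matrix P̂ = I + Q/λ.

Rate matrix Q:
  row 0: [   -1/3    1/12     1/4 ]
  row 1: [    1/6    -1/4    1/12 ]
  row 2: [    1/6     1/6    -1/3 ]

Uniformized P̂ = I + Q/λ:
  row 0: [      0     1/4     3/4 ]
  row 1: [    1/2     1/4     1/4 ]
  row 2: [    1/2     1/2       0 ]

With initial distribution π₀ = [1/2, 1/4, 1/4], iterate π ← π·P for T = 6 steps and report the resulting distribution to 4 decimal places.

t=0: π = [0.5000, 0.2500, 0.2500]
t=1: π = [0.2500, 0.3125, 0.4375]
t=2: π = [0.3750, 0.3594, 0.2656]
t=3: π = [0.3125, 0.3164, 0.3711]
t=4: π = [0.3438, 0.3428, 0.3135]
t=5: π = [0.3281, 0.3284, 0.3435]
t=6: π = [0.3359, 0.3359, 0.3282]

π = [0.3359, 0.3359, 0.3282]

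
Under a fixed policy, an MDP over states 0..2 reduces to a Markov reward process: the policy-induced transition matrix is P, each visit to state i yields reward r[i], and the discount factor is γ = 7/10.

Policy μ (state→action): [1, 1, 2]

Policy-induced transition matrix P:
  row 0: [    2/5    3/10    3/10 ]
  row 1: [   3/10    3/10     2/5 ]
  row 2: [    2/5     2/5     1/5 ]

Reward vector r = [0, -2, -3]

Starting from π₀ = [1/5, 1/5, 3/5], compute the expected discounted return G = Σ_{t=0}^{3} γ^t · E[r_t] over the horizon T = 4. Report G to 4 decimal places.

t=0: π = [0.2000, 0.2000, 0.6000], E[r] = -2.2000, γ^t·E[r] = -2.200000, running G = -2.200000
t=1: π = [0.3800, 0.3600, 0.2600], E[r] = -1.5000, γ^t·E[r] = -1.050000, running G = -3.250000
t=2: π = [0.3640, 0.3260, 0.3100], E[r] = -1.5820, γ^t·E[r] = -0.775180, running G = -4.025180
t=3: π = [0.3674, 0.3310, 0.3016], E[r] = -1.5668, γ^t·E[r] = -0.537412, running G = -4.562592

G = -4.5626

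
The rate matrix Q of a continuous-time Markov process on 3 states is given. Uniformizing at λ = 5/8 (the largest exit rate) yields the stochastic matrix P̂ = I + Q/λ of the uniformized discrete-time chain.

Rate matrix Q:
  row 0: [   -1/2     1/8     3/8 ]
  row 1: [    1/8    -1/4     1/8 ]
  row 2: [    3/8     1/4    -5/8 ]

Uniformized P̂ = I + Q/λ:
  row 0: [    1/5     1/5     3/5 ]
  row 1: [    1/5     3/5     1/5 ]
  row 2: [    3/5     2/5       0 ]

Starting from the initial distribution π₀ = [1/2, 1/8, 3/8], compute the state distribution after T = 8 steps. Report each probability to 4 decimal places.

t=0: π = [0.5000, 0.1250, 0.3750]
t=1: π = [0.3500, 0.3250, 0.3250]
t=2: π = [0.3300, 0.3950, 0.2750]
t=3: π = [0.3100, 0.4130, 0.2770]
t=4: π = [0.3108, 0.4206, 0.2686]
t=5: π = [0.3074, 0.4220, 0.2706]
t=6: π = [0.3082, 0.4229, 0.2689]
t=7: π = [0.3075, 0.4229, 0.2695]
t=8: π = [0.3078, 0.4231, 0.2691]

π = [0.3078, 0.4231, 0.2691]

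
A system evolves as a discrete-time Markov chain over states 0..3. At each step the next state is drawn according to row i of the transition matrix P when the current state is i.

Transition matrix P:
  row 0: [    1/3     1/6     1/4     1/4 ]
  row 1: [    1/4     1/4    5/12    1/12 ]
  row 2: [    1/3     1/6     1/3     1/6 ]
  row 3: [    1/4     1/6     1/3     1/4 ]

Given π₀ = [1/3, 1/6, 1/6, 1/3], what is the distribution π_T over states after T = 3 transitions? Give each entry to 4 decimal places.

t=0: π = [0.3333, 0.1667, 0.1667, 0.3333]
t=1: π = [0.2917, 0.1806, 0.3194, 0.2083]
t=2: π = [0.3009, 0.1817, 0.3241, 0.1933]
t=3: π = [0.3021, 0.1818, 0.3234, 0.1927]

π = [0.3021, 0.1818, 0.3234, 0.1927]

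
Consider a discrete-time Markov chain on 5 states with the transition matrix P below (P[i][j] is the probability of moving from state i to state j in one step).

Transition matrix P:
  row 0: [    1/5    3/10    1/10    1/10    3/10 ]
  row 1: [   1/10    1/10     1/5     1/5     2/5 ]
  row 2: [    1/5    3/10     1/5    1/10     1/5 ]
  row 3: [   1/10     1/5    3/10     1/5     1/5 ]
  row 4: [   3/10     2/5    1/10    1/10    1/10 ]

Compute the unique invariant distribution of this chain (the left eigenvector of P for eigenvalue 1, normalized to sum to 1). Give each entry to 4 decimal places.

π = [0.1847, 0.2588, 0.1710, 0.1399, 0.2457]

Balance equations π_j = Σ_i π_i·P[i][j]:
  π_0 = 1/5·π_0 + 1/10·π_1 + 1/5·π_2 + 1/10·π_3 + 3/10·π_4
  π_1 = 3/10·π_0 + 1/10·π_1 + 3/10·π_2 + 1/5·π_3 + 2/5·π_4
  π_2 = 1/10·π_0 + 1/5·π_1 + 1/5·π_2 + 3/10·π_3 + 1/10·π_4
  π_3 = 1/10·π_0 + 1/5·π_1 + 1/10·π_2 + 1/5·π_3 + 1/10·π_4
  normalize: π_0 + π_1 + π_2 + π_3 + π_4 = 1
Solving the linear system gives exactly π = [309/1673, 433/1673, 286/1673, 234/1673, 411/1673].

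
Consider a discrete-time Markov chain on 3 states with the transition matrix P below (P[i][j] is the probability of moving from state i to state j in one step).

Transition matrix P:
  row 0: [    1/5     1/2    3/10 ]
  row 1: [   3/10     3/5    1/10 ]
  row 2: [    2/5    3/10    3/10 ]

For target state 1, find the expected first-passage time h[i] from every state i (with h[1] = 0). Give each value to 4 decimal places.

h = [2.2727, 0.0000, 2.7273]

First-step conditioning: h[1] = 0; for i ≠ 1, h[i] = 1 + Σ_k P[i][k]·h[k].
  h[0] = 1 + 1/5·h[0] + 3/10·h[2]
  h[2] = 1 + 2/5·h[0] + 3/10·h[2]
Solving the 2×2 linear system over states ≠ 1 gives exactly h = [25/11, 0, 30/11] (h[1] = 0 is the target).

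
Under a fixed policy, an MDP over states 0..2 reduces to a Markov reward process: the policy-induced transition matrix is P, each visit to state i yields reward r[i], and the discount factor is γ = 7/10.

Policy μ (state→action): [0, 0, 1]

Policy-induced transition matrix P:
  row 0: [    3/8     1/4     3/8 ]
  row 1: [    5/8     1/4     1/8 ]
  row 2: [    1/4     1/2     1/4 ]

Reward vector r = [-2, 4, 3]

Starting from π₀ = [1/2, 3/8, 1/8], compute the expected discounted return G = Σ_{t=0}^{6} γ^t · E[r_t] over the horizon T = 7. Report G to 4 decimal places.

t=0: π = [0.5000, 0.3750, 0.1250], E[r] = 0.8750, γ^t·E[r] = 0.875000, running G = 0.875000
t=1: π = [0.4531, 0.2813, 0.2656], E[r] = 1.0156, γ^t·E[r] = 0.710938, running G = 1.585938
t=2: π = [0.4121, 0.3164, 0.2715], E[r] = 1.2559, γ^t·E[r] = 0.615371, running G = 2.201309
t=3: π = [0.4202, 0.3179, 0.2620], E[r] = 1.2170, γ^t·E[r] = 0.417445, running G = 2.618754
t=4: π = [0.4217, 0.3155, 0.2628], E[r] = 1.2069, γ^t·E[r] = 0.289772, running G = 2.908525
t=5: π = [0.4210, 0.3157, 0.2633], E[r] = 1.2106, γ^t·E[r] = 0.203461, running G = 3.111987
t=6: π = [0.4210, 0.3158, 0.2632], E[r] = 1.2107, γ^t·E[r] = 0.142443, running G = 3.254430

G = 3.2544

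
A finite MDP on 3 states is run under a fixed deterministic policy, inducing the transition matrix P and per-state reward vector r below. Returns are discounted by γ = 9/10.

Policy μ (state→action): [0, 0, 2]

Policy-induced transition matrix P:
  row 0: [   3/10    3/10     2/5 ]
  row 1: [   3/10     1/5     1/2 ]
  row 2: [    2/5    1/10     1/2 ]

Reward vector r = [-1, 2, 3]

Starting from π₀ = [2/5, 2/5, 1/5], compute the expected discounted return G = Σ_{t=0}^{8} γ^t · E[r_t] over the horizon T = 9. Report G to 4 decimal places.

t=0: π = [0.4000, 0.4000, 0.2000], E[r] = 1.0000, γ^t·E[r] = 1.000000, running G = 1.000000
t=1: π = [0.3200, 0.2200, 0.4600], E[r] = 1.5000, γ^t·E[r] = 1.350000, running G = 2.350000
t=2: π = [0.3460, 0.1860, 0.4680], E[r] = 1.4300, γ^t·E[r] = 1.158300, running G = 3.508300
t=3: π = [0.3468, 0.1878, 0.4654], E[r] = 1.4250, γ^t·E[r] = 1.038825, running G = 4.547125
t=4: π = [0.3465, 0.1881, 0.4653], E[r] = 1.4257, γ^t·E[r] = 0.935402, running G = 5.482527
t=5: π = [0.3465, 0.1881, 0.4653], E[r] = 1.4258, γ^t·E[r] = 0.841891, running G = 6.324418
t=6: π = [0.3465, 0.1881, 0.4653], E[r] = 1.4257, γ^t·E[r] = 0.757698, running G = 7.082116
t=7: π = [0.3465, 0.1881, 0.4653], E[r] = 1.4257, γ^t·E[r] = 0.681928, running G = 7.764044
t=8: π = [0.3465, 0.1881, 0.4653], E[r] = 1.4257, γ^t·E[r] = 0.613735, running G = 8.377780

G = 8.3778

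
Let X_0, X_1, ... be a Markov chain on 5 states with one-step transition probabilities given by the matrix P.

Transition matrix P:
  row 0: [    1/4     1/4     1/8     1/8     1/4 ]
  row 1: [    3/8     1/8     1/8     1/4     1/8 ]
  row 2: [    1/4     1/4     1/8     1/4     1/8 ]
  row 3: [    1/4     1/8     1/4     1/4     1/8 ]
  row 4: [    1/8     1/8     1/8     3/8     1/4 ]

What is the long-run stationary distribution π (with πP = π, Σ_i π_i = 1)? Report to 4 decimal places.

Balance equations π_j = Σ_i π_i·P[i][j]:
  π_0 = 1/4·π_0 + 3/8·π_1 + 1/4·π_2 + 1/4·π_3 + 1/8·π_4
  π_1 = 1/4·π_0 + 1/8·π_1 + 1/4·π_2 + 1/8·π_3 + 1/8·π_4
  π_2 = 1/8·π_0 + 1/8·π_1 + 1/8·π_2 + 1/4·π_3 + 1/8·π_4
  π_3 = 1/8·π_0 + 1/4·π_1 + 1/4·π_2 + 1/4·π_3 + 3/8·π_4
  normalize: π_0 + π_1 + π_2 + π_3 + π_4 = 1
Solving the linear system gives exactly π = [1025/4106, 721/4106, 637/4106, 495/2053, 733/4106].

π = [0.2496, 0.1756, 0.1551, 0.2411, 0.1785]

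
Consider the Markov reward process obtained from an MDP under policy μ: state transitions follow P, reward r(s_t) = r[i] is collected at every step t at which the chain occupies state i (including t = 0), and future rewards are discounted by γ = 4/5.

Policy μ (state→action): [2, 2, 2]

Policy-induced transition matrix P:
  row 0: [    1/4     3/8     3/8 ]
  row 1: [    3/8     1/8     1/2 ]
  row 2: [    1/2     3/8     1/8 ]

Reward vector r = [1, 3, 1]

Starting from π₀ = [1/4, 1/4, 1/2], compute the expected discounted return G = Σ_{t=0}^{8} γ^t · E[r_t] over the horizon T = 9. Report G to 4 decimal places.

t=0: π = [0.2500, 0.2500, 0.5000], E[r] = 1.5000, γ^t·E[r] = 1.500000, running G = 1.500000
t=1: π = [0.4063, 0.3125, 0.2813], E[r] = 1.6250, γ^t·E[r] = 1.300000, running G = 2.800000
t=2: π = [0.3594, 0.2969, 0.3438], E[r] = 1.5938, γ^t·E[r] = 1.020000, running G = 3.820000
t=3: π = [0.3730, 0.3008, 0.3262], E[r] = 1.6016, γ^t·E[r] = 0.820000, running G = 4.640000
t=4: π = [0.3691, 0.2998, 0.3311], E[r] = 1.5996, γ^t·E[r] = 0.655200, running G = 5.295200
t=5: π = [0.3702, 0.3000, 0.3297], E[r] = 1.6001, γ^t·E[r] = 0.524320, running G = 5.819520
t=6: π = [0.3699, 0.3000, 0.3301], E[r] = 1.6000, γ^t·E[r] = 0.419424, running G = 6.238944
t=7: π = [0.3700, 0.3000, 0.3300], E[r] = 1.6000, γ^t·E[r] = 0.335546, running G = 6.574490
t=8: π = [0.3700, 0.3000, 0.3300], E[r] = 1.6000, γ^t·E[r] = 0.268435, running G = 6.842925

G = 6.8429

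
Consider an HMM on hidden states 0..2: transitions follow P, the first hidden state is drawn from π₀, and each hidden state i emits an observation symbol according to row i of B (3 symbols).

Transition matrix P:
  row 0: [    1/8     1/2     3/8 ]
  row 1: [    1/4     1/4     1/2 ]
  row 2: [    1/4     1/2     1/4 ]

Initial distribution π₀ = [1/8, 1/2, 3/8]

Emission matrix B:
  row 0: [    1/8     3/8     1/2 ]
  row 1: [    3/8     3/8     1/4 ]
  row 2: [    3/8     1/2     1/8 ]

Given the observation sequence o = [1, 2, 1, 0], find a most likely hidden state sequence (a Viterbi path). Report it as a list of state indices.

path = [2, 1, 2, 1]

t=0: δ = [4.688e-02, 1.875e-01, 1.875e-01]  (obs o_0=1)
t=1: δ = [2.344e-02, 2.344e-02, 1.172e-02]  ψ = [1, 2, 1]  (obs o_1=2)
t=2: δ = [2.197e-03, 4.395e-03, 5.859e-03]  ψ = [1, 0, 1]  (obs o_2=1)
t=3: δ = [1.831e-04, 1.099e-03, 8.240e-04]  ψ = [2, 2, 1]  (obs o_3=0)
backtrack: best end state = 1; path = [2, 1, 2, 1]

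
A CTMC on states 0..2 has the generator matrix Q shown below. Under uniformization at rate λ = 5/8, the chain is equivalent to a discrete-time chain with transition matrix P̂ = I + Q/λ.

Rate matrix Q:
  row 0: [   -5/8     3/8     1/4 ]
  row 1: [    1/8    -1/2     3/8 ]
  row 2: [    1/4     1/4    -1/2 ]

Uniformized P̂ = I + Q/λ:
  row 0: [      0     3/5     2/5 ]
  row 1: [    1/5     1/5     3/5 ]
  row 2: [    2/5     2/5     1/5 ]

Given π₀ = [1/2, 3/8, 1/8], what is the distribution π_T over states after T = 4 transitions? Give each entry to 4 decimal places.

t=0: π = [0.5000, 0.3750, 0.1250]
t=1: π = [0.1250, 0.4250, 0.4500]
t=2: π = [0.2650, 0.3400, 0.3950]
t=3: π = [0.2260, 0.3850, 0.3890]
t=4: π = [0.2326, 0.3682, 0.3992]

π = [0.2326, 0.3682, 0.3992]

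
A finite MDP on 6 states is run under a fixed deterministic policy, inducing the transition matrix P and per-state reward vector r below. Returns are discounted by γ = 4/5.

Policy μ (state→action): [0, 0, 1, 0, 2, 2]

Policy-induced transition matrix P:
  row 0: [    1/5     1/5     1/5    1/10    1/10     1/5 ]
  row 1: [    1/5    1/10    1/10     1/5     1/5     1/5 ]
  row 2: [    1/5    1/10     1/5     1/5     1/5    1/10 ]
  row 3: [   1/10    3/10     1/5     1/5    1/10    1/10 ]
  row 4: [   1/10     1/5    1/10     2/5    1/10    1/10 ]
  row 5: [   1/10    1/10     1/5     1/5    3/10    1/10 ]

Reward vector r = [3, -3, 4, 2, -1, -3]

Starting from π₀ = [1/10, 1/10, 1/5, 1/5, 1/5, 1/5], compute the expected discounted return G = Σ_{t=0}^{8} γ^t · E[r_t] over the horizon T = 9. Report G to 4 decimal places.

G = 1.9949

t=0: π = [0.1000, 0.1000, 0.2000, 0.2000, 0.2000, 0.2000], E[r] = 0.4000, γ^t·E[r] = 0.400000, running G = 0.400000
t=1: π = [0.1400, 0.1700, 0.1700, 0.2300, 0.1700, 0.1200], E[r] = 0.5200, γ^t·E[r] = 0.416000, running G = 0.816000
t=2: π = [0.1480, 0.1770, 0.1660, 0.2200, 0.1580, 0.1310], E[r] = 0.4660, γ^t·E[r] = 0.298240, running G = 1.114240
t=3: π = [0.1491, 0.1746, 0.1665, 0.2168, 0.1605, 0.1325], E[r] = 0.4651, γ^t·E[r] = 0.238131, running G = 1.352371
t=4: π = [0.1490, 0.1743, 0.1665, 0.2172, 0.1606, 0.1324], E[r] = 0.4667, γ^t·E[r] = 0.191169, running G = 1.543540
t=5: π = [0.1490, 0.1744, 0.1665, 0.2172, 0.1606, 0.1323], E[r] = 0.4667, γ^t·E[r] = 0.152914, running G = 1.696454
t=6: π = [0.1490, 0.1744, 0.1665, 0.2172, 0.1606, 0.1323], E[r] = 0.4666, γ^t·E[r] = 0.122328, running G = 1.818782
t=7: π = [0.1490, 0.1744, 0.1665, 0.2172, 0.1606, 0.1323], E[r] = 0.4666, γ^t·E[r] = 0.097863, running G = 1.916644
t=8: π = [0.1490, 0.1744, 0.1665, 0.2172, 0.1606, 0.1323], E[r] = 0.4666, γ^t·E[r] = 0.078290, running G = 1.994934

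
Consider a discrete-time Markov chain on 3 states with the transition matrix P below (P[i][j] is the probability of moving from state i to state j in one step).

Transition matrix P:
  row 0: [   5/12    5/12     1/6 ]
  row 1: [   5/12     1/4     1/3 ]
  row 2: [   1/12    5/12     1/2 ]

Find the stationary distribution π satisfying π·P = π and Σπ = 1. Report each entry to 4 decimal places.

π = [0.3036, 0.3571, 0.3393]

Balance equations π_j = Σ_i π_i·P[i][j]:
  π_0 = 5/12·π_0 + 5/12·π_1 + 1/12·π_2
  π_1 = 5/12·π_0 + 1/4·π_1 + 5/12·π_2
  normalize: π_0 + π_1 + π_2 = 1
Solving the linear system gives exactly π = [17/56, 5/14, 19/56].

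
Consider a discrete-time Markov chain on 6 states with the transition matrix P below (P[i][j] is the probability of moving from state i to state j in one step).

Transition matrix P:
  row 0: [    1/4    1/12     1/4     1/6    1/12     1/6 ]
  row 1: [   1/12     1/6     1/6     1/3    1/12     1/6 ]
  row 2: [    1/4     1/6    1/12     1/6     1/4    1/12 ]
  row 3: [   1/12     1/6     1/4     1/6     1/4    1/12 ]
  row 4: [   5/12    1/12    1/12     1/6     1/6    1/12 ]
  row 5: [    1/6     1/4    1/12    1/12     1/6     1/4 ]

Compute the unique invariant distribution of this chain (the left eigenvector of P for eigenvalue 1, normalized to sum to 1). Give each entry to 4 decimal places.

Balance equations π_j = Σ_i π_i·P[i][j]:
  π_0 = 1/4·π_0 + 1/12·π_1 + 1/4·π_2 + 1/12·π_3 + 5/12·π_4 + 1/6·π_5
  π_1 = 1/12·π_0 + 1/6·π_1 + 1/6·π_2 + 1/6·π_3 + 1/12·π_4 + 1/4·π_5
  π_2 = 1/4·π_0 + 1/6·π_1 + 1/12·π_2 + 1/4·π_3 + 1/12·π_4 + 1/12·π_5
  π_3 = 1/6·π_0 + 1/3·π_1 + 1/6·π_2 + 1/6·π_3 + 1/6·π_4 + 1/12·π_5
  π_4 = 1/12·π_0 + 1/12·π_1 + 1/4·π_2 + 1/4·π_3 + 1/6·π_4 + 1/6·π_5
  normalize: π_0 + π_1 + π_2 + π_3 + π_4 + π_5 = 1
Solving the linear system gives exactly π = [23727/112015, 16418/112015, 36027/224030, 8055/44806, 18503/112015, 15216/112015].

π = [0.2118, 0.1466, 0.1608, 0.1798, 0.1652, 0.1358]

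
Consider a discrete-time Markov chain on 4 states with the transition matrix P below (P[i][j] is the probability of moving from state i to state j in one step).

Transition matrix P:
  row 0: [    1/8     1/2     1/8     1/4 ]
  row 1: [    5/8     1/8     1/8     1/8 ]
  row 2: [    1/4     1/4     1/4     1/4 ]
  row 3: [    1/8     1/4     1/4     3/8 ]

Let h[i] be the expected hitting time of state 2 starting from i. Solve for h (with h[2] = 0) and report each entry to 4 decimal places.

First-step conditioning: h[2] = 0; for i ≠ 2, h[i] = 1 + Σ_k P[i][k]·h[k].
  h[0] = 1 + 1/8·h[0] + 1/2·h[1] + 1/4·h[3]
  h[1] = 1 + 5/8·h[0] + 1/8·h[1] + 1/8·h[3]
  h[3] = 1 + 1/8·h[0] + 1/4·h[1] + 3/8·h[3]
Solving the 3×3 linear system over states ≠ 2 gives exactly h = [200/31, 608/93, 0, 512/93] (h[2] = 0 is the target).

h = [6.4516, 6.5376, 0.0000, 5.5054]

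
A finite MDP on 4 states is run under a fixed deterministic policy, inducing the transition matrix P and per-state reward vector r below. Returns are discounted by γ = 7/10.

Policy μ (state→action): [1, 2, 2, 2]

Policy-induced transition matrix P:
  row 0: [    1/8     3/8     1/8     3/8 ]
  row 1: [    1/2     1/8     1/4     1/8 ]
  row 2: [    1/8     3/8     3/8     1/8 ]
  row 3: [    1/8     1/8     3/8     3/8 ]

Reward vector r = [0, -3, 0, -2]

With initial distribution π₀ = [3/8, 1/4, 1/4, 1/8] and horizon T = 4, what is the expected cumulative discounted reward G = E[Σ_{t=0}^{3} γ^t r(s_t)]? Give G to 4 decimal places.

G = -2.9621

t=0: π = [0.3750, 0.2500, 0.2500, 0.1250], E[r] = -1.0000, γ^t·E[r] = -1.000000, running G = -1.000000
t=1: π = [0.2188, 0.2813, 0.2500, 0.2500], E[r] = -1.3438, γ^t·E[r] = -0.940625, running G = -1.940625
t=2: π = [0.2305, 0.2422, 0.2852, 0.2422], E[r] = -1.2109, γ^t·E[r] = -0.593359, running G = -2.533984
t=3: π = [0.2158, 0.2539, 0.2871, 0.2432], E[r] = -1.2480, γ^t·E[r] = -0.428080, running G = -2.962064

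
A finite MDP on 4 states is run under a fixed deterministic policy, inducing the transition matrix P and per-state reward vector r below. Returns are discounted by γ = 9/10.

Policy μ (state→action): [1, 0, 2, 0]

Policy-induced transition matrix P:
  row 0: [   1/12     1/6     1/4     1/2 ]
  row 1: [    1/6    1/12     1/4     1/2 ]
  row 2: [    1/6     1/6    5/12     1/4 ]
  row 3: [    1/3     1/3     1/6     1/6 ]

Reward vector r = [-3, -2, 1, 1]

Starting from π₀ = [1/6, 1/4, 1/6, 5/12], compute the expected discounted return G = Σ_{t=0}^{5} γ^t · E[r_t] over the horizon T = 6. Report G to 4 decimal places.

G = -2.0808

t=0: π = [0.1667, 0.2500, 0.1667, 0.4167], E[r] = -0.4167, γ^t·E[r] = -0.416667, running G = -0.416667
t=1: π = [0.2222, 0.2153, 0.2431, 0.3194], E[r] = -0.5347, γ^t·E[r] = -0.481250, running G = -0.897917
t=2: π = [0.2014, 0.2020, 0.2639, 0.3328], E[r] = -0.4115, γ^t·E[r] = -0.333281, running G = -1.231198
t=3: π = [0.2053, 0.2053, 0.2663, 0.3231], E[r] = -0.4373, γ^t·E[r] = -0.318762, running G = -1.549960
t=4: π = [0.2034, 0.2034, 0.2674, 0.3257], E[r] = -0.4239, γ^t·E[r] = -0.278092, running G = -1.828052
t=5: π = [0.2040, 0.2040, 0.2674, 0.3246], E[r] = -0.4280, γ^t·E[r] = -0.252750, running G = -2.080802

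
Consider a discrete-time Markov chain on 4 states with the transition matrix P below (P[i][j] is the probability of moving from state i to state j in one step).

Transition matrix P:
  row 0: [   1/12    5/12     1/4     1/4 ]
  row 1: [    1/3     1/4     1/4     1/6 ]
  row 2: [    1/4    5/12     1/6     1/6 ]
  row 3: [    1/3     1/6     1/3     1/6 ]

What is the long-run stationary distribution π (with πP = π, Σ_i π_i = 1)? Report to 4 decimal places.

π = [0.2503, 0.3170, 0.2452, 0.1875]

Balance equations π_j = Σ_i π_i·P[i][j]:
  π_0 = 1/12·π_0 + 1/3·π_1 + 1/4·π_2 + 1/3·π_3
  π_1 = 5/12·π_0 + 1/4·π_1 + 5/12·π_2 + 1/6·π_3
  π_2 = 1/4·π_0 + 1/4·π_1 + 1/6·π_2 + 1/3·π_3
  normalize: π_0 + π_1 + π_2 + π_3 = 1
Solving the linear system gives exactly π = [586/2341, 742/2341, 574/2341, 439/2341].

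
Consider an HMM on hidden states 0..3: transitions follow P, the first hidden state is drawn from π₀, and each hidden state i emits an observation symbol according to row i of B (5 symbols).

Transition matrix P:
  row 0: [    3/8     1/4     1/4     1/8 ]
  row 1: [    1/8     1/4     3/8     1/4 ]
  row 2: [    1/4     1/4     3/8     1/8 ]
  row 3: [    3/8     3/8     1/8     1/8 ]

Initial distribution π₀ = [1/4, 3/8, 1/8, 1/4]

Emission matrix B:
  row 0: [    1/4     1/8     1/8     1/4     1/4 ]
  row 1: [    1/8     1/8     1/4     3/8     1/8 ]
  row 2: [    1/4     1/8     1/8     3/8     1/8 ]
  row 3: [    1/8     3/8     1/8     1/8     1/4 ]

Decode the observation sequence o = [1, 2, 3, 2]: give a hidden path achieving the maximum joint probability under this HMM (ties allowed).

path = [3, 1, 2, 1]

t=0: δ = [3.125e-02, 4.688e-02, 1.562e-02, 9.375e-02]  (obs o_0=1)
t=1: δ = [4.395e-03, 8.789e-03, 2.197e-03, 1.465e-03]  ψ = [3, 3, 1, 1]  (obs o_1=2)
t=2: δ = [4.120e-04, 8.240e-04, 1.236e-03, 2.747e-04]  ψ = [0, 1, 1, 1]  (obs o_2=3)
t=3: δ = [3.862e-05, 7.725e-05, 5.794e-05, 2.575e-05]  ψ = [2, 2, 2, 1]  (obs o_3=2)
backtrack: best end state = 1; path = [3, 1, 2, 1]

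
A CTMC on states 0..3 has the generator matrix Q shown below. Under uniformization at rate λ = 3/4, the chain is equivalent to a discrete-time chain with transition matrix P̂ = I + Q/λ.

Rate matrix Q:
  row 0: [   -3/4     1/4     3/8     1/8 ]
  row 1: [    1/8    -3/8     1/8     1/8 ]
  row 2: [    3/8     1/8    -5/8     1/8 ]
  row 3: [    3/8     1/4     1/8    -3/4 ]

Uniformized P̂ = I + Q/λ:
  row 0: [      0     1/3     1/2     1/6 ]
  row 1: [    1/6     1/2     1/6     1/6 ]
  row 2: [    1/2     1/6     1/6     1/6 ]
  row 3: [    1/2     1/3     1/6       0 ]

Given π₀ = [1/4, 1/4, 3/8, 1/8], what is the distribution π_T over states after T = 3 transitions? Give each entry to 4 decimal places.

π = [0.2604, 0.3466, 0.2500, 0.1429]

t=0: π = [0.2500, 0.2500, 0.3750, 0.1250]
t=1: π = [0.2917, 0.3125, 0.2500, 0.1458]
t=2: π = [0.2500, 0.3438, 0.2639, 0.1424]
t=3: π = [0.2604, 0.3466, 0.2500, 0.1429]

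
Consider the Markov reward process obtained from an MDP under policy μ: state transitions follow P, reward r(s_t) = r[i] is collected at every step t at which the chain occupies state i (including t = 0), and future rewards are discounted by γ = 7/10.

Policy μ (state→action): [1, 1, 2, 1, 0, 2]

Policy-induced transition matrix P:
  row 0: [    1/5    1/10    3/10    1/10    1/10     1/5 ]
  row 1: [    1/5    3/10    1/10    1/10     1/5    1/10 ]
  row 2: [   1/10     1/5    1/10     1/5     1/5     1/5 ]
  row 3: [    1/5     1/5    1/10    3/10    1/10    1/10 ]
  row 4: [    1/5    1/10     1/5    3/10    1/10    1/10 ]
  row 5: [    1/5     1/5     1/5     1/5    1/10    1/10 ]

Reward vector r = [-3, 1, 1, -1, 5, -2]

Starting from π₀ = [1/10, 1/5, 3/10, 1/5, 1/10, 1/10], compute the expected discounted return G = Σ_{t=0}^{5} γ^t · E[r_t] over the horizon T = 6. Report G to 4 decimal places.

t=0: π = [0.1000, 0.2000, 0.3000, 0.2000, 0.1000, 0.1000], E[r] = 0.3000, γ^t·E[r] = 0.300000, running G = 0.300000
t=1: π = [0.1700, 0.2000, 0.1400, 0.2000, 0.1500, 0.1400], E[r] = 0.1000, γ^t·E[r] = 0.070000, running G = 0.370000
t=2: π = [0.1860, 0.1880, 0.1630, 0.1980, 0.1340, 0.1310], E[r] = 0.0030, γ^t·E[r] = 0.001470, running G = 0.371470
t=3: π = [0.1837, 0.1868, 0.1637, 0.1958, 0.1351, 0.1349], E[r] = 0.0093, γ^t·E[r] = 0.003190, running G = 0.374660
t=4: π = [0.1836, 0.1868, 0.1637, 0.1960, 0.1351, 0.1347], E[r] = 0.0094, γ^t·E[r] = 0.002252, running G = 0.376912
t=5: π = [0.1836, 0.1868, 0.1637, 0.1961, 0.1351, 0.1347], E[r] = 0.0094, γ^t·E[r] = 0.001575, running G = 0.378487

G = 0.3785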